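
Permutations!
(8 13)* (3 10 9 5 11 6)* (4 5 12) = [0, 1, 2, 10, 5, 11, 3, 7, 13, 12, 9, 6, 4, 8] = (3 10 9 12 4 5 11 6)(8 13)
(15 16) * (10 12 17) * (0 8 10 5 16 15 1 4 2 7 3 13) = [8, 4, 7, 13, 2, 16, 6, 3, 10, 9, 12, 11, 17, 0, 14, 15, 1, 5] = (0 8 10 12 17 5 16 1 4 2 7 3 13)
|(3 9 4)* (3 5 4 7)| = 6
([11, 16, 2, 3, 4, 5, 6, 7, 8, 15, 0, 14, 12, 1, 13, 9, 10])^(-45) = (0 1 11 16 14 10 13)(9 15)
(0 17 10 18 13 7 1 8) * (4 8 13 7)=(0 17 10 18 7 1 13 4 8)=[17, 13, 2, 3, 8, 5, 6, 1, 0, 9, 18, 11, 12, 4, 14, 15, 16, 10, 7]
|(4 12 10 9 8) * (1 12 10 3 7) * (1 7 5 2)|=|(1 12 3 5 2)(4 10 9 8)|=20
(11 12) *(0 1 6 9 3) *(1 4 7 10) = (0 4 7 10 1 6 9 3)(11 12) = [4, 6, 2, 0, 7, 5, 9, 10, 8, 3, 1, 12, 11]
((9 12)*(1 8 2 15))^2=((1 8 2 15)(9 12))^2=(1 2)(8 15)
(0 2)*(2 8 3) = (0 8 3 2) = [8, 1, 0, 2, 4, 5, 6, 7, 3]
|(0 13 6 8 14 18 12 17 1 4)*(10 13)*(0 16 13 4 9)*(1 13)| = |(0 10 4 16 1 9)(6 8 14 18 12 17 13)| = 42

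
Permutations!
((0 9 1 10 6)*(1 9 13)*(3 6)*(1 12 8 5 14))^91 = (0 13 12 8 5 14 1 10 3 6)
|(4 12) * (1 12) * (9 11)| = |(1 12 4)(9 11)| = 6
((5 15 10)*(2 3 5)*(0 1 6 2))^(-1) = ((0 1 6 2 3 5 15 10))^(-1) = (0 10 15 5 3 2 6 1)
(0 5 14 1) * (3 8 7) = (0 5 14 1)(3 8 7) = [5, 0, 2, 8, 4, 14, 6, 3, 7, 9, 10, 11, 12, 13, 1]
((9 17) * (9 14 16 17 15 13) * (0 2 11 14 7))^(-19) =(0 11 16 7 2 14 17)(9 13 15)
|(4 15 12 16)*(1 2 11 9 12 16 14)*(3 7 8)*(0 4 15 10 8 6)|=|(0 4 10 8 3 7 6)(1 2 11 9 12 14)(15 16)|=42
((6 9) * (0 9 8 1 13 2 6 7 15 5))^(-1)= ((0 9 7 15 5)(1 13 2 6 8))^(-1)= (0 5 15 7 9)(1 8 6 2 13)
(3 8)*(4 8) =[0, 1, 2, 4, 8, 5, 6, 7, 3] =(3 4 8)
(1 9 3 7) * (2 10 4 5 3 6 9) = (1 2 10 4 5 3 7)(6 9) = [0, 2, 10, 7, 5, 3, 9, 1, 8, 6, 4]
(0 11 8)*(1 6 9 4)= (0 11 8)(1 6 9 4)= [11, 6, 2, 3, 1, 5, 9, 7, 0, 4, 10, 8]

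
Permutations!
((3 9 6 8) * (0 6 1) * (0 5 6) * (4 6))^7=((1 5 4 6 8 3 9))^7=(9)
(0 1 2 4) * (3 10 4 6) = (0 1 2 6 3 10 4) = [1, 2, 6, 10, 0, 5, 3, 7, 8, 9, 4]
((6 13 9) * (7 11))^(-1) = ((6 13 9)(7 11))^(-1) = (6 9 13)(7 11)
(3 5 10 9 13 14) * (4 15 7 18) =(3 5 10 9 13 14)(4 15 7 18) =[0, 1, 2, 5, 15, 10, 6, 18, 8, 13, 9, 11, 12, 14, 3, 7, 16, 17, 4]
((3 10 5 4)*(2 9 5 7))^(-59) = ((2 9 5 4 3 10 7))^(-59) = (2 3 9 10 5 7 4)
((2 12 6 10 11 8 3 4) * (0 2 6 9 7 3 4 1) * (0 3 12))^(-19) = ((0 2)(1 3)(4 6 10 11 8)(7 12 9))^(-19) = (0 2)(1 3)(4 6 10 11 8)(7 9 12)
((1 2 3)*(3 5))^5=(1 2 5 3)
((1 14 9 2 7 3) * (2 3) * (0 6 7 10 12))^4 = (14)(0 10 7)(2 6 12)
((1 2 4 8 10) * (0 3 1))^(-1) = (0 10 8 4 2 1 3)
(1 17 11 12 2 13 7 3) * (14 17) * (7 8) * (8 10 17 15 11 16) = (1 14 15 11 12 2 13 10 17 16 8 7 3) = [0, 14, 13, 1, 4, 5, 6, 3, 7, 9, 17, 12, 2, 10, 15, 11, 8, 16]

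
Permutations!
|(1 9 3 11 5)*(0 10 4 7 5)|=9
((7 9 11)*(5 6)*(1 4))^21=(11)(1 4)(5 6)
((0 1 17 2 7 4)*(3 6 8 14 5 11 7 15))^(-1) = ((0 1 17 2 15 3 6 8 14 5 11 7 4))^(-1) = (0 4 7 11 5 14 8 6 3 15 2 17 1)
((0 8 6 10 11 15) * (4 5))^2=(0 6 11)(8 10 15)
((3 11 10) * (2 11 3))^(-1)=((2 11 10))^(-1)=(2 10 11)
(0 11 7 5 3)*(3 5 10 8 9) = (0 11 7 10 8 9 3) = [11, 1, 2, 0, 4, 5, 6, 10, 9, 3, 8, 7]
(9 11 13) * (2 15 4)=[0, 1, 15, 3, 2, 5, 6, 7, 8, 11, 10, 13, 12, 9, 14, 4]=(2 15 4)(9 11 13)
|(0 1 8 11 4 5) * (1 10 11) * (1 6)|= |(0 10 11 4 5)(1 8 6)|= 15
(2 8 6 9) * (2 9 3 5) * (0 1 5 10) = [1, 5, 8, 10, 4, 2, 3, 7, 6, 9, 0] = (0 1 5 2 8 6 3 10)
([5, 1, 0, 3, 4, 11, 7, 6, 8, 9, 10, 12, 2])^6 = (0 5 11 12 2)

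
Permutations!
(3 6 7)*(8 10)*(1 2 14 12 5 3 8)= (1 2 14 12 5 3 6 7 8 10)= [0, 2, 14, 6, 4, 3, 7, 8, 10, 9, 1, 11, 5, 13, 12]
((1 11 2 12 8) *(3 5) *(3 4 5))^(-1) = (1 8 12 2 11)(4 5)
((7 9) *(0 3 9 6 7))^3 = ((0 3 9)(6 7))^3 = (9)(6 7)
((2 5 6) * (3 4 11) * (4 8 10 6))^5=((2 5 4 11 3 8 10 6))^5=(2 8 4 6 3 5 10 11)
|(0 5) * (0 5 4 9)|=|(0 4 9)|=3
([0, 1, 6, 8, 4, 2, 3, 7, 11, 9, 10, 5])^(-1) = (2 5 11 8 3 6)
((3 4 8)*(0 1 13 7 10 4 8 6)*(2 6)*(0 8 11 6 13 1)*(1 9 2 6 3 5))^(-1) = (1 5 8 6 4 10 7 13 2 9)(3 11)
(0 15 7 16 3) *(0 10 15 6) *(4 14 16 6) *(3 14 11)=(0 4 11 3 10 15 7 6)(14 16)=[4, 1, 2, 10, 11, 5, 0, 6, 8, 9, 15, 3, 12, 13, 16, 7, 14]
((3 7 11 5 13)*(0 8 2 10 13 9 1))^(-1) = (0 1 9 5 11 7 3 13 10 2 8)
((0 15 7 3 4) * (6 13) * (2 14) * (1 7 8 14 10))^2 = (0 8 2 1 3)(4 15 14 10 7)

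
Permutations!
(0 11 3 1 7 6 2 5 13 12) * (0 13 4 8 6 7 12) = [11, 12, 5, 1, 8, 4, 2, 7, 6, 9, 10, 3, 13, 0] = (0 11 3 1 12 13)(2 5 4 8 6)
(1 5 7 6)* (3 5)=[0, 3, 2, 5, 4, 7, 1, 6]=(1 3 5 7 6)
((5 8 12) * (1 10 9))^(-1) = ((1 10 9)(5 8 12))^(-1) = (1 9 10)(5 12 8)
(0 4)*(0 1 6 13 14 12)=[4, 6, 2, 3, 1, 5, 13, 7, 8, 9, 10, 11, 0, 14, 12]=(0 4 1 6 13 14 12)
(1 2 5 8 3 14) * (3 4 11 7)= [0, 2, 5, 14, 11, 8, 6, 3, 4, 9, 10, 7, 12, 13, 1]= (1 2 5 8 4 11 7 3 14)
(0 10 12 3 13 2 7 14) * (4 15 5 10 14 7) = (0 14)(2 4 15 5 10 12 3 13) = [14, 1, 4, 13, 15, 10, 6, 7, 8, 9, 12, 11, 3, 2, 0, 5]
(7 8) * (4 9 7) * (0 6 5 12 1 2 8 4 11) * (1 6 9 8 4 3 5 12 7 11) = (0 9 11)(1 2 4 8)(3 5 7)(6 12) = [9, 2, 4, 5, 8, 7, 12, 3, 1, 11, 10, 0, 6]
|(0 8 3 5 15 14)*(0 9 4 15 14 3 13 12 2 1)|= |(0 8 13 12 2 1)(3 5 14 9 4 15)|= 6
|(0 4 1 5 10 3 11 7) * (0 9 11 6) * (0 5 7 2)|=28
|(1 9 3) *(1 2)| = |(1 9 3 2)| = 4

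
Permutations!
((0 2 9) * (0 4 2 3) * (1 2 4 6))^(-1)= (0 3)(1 6 9 2)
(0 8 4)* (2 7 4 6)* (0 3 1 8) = (1 8 6 2 7 4 3) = [0, 8, 7, 1, 3, 5, 2, 4, 6]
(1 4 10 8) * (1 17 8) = (1 4 10)(8 17) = [0, 4, 2, 3, 10, 5, 6, 7, 17, 9, 1, 11, 12, 13, 14, 15, 16, 8]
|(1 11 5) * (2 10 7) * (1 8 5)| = |(1 11)(2 10 7)(5 8)| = 6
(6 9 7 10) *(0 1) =[1, 0, 2, 3, 4, 5, 9, 10, 8, 7, 6] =(0 1)(6 9 7 10)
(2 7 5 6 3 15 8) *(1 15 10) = (1 15 8 2 7 5 6 3 10) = [0, 15, 7, 10, 4, 6, 3, 5, 2, 9, 1, 11, 12, 13, 14, 8]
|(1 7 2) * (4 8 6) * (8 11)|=12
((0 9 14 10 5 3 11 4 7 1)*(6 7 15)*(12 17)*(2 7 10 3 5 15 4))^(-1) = ((0 9 14 3 11 2 7 1)(6 10 15)(12 17))^(-1) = (0 1 7 2 11 3 14 9)(6 15 10)(12 17)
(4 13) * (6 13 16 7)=[0, 1, 2, 3, 16, 5, 13, 6, 8, 9, 10, 11, 12, 4, 14, 15, 7]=(4 16 7 6 13)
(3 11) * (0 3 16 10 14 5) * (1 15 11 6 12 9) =(0 3 6 12 9 1 15 11 16 10 14 5) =[3, 15, 2, 6, 4, 0, 12, 7, 8, 1, 14, 16, 9, 13, 5, 11, 10]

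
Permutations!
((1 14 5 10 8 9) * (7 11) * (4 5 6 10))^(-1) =(1 9 8 10 6 14)(4 5)(7 11)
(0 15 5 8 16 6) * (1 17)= (0 15 5 8 16 6)(1 17)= [15, 17, 2, 3, 4, 8, 0, 7, 16, 9, 10, 11, 12, 13, 14, 5, 6, 1]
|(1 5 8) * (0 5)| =4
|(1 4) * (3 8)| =2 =|(1 4)(3 8)|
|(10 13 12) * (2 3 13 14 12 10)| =|(2 3 13 10 14 12)| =6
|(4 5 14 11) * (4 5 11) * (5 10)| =|(4 11 10 5 14)| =5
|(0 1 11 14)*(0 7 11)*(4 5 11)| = 10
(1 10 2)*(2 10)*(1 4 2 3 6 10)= (1 3 6 10)(2 4)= [0, 3, 4, 6, 2, 5, 10, 7, 8, 9, 1]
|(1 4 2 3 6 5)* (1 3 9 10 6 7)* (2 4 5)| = |(1 5 3 7)(2 9 10 6)| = 4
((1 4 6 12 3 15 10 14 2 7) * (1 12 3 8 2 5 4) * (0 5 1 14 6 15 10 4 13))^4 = ((0 5 13)(1 14)(2 7 12 8)(3 10 6)(4 15))^4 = (15)(0 5 13)(3 10 6)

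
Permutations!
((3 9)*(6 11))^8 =(11)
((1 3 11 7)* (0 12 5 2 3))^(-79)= (0 12 5 2 3 11 7 1)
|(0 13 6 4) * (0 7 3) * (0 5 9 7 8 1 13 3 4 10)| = |(0 3 5 9 7 4 8 1 13 6 10)| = 11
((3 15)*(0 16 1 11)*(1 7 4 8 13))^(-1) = (0 11 1 13 8 4 7 16)(3 15)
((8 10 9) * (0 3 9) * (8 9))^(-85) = ((0 3 8 10))^(-85) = (0 10 8 3)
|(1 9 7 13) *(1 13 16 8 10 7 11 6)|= 4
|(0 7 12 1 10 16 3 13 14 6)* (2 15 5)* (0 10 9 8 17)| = 42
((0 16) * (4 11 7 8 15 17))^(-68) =((0 16)(4 11 7 8 15 17))^(-68) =(4 15 7)(8 11 17)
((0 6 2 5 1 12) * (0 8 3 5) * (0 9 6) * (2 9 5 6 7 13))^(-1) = ((1 12 8 3 6 9 7 13 2 5))^(-1) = (1 5 2 13 7 9 6 3 8 12)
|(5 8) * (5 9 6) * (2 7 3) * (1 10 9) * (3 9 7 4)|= |(1 10 7 9 6 5 8)(2 4 3)|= 21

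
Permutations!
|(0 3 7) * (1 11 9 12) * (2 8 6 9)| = |(0 3 7)(1 11 2 8 6 9 12)| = 21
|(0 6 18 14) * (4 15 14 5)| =7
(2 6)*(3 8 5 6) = (2 3 8 5 6) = [0, 1, 3, 8, 4, 6, 2, 7, 5]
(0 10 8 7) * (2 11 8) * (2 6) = [10, 1, 11, 3, 4, 5, 2, 0, 7, 9, 6, 8] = (0 10 6 2 11 8 7)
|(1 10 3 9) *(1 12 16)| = |(1 10 3 9 12 16)| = 6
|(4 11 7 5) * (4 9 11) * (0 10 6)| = |(0 10 6)(5 9 11 7)| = 12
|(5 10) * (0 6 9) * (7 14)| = |(0 6 9)(5 10)(7 14)| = 6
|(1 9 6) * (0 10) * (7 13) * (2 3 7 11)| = |(0 10)(1 9 6)(2 3 7 13 11)| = 30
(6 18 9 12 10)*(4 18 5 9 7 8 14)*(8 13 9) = [0, 1, 2, 3, 18, 8, 5, 13, 14, 12, 6, 11, 10, 9, 4, 15, 16, 17, 7] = (4 18 7 13 9 12 10 6 5 8 14)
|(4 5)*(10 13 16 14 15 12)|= 6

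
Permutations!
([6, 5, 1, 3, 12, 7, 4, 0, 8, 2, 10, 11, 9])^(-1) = (0 7 5 1 2 9 12 4 6)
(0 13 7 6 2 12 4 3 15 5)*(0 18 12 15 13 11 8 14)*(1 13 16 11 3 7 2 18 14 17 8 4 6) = (0 3 16 11 4 7 1 13 2 15 5 14)(6 18 12)(8 17) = [3, 13, 15, 16, 7, 14, 18, 1, 17, 9, 10, 4, 6, 2, 0, 5, 11, 8, 12]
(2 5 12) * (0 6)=(0 6)(2 5 12)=[6, 1, 5, 3, 4, 12, 0, 7, 8, 9, 10, 11, 2]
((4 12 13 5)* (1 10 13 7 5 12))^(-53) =(1 12 4 13 5 10 7)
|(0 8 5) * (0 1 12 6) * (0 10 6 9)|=|(0 8 5 1 12 9)(6 10)|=6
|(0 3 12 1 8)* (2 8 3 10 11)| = 15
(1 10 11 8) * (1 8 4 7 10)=(4 7 10 11)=[0, 1, 2, 3, 7, 5, 6, 10, 8, 9, 11, 4]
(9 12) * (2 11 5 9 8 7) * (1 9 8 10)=(1 9 12 10)(2 11 5 8 7)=[0, 9, 11, 3, 4, 8, 6, 2, 7, 12, 1, 5, 10]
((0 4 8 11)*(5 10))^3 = (0 11 8 4)(5 10)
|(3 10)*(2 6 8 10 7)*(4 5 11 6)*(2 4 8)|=9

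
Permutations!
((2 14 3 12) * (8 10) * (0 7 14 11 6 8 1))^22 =((0 7 14 3 12 2 11 6 8 10 1))^22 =(14)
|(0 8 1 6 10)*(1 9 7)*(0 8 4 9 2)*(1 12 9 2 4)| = 21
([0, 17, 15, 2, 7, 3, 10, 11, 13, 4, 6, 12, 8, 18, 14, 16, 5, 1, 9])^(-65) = (1 17)(4 9 18 13 8 12 11 7)(6 10)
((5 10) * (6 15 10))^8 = ((5 6 15 10))^8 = (15)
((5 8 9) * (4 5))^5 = (4 5 8 9)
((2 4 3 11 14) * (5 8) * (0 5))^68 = (0 8 5)(2 11 4 14 3)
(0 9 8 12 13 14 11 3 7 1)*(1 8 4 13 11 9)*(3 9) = [1, 0, 2, 7, 13, 5, 6, 8, 12, 4, 10, 9, 11, 14, 3] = (0 1)(3 7 8 12 11 9 4 13 14)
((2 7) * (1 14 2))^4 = (14)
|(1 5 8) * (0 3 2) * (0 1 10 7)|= |(0 3 2 1 5 8 10 7)|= 8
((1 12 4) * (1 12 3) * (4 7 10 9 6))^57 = ((1 3)(4 12 7 10 9 6))^57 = (1 3)(4 10)(6 7)(9 12)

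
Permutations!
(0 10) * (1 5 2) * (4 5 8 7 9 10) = (0 4 5 2 1 8 7 9 10) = [4, 8, 1, 3, 5, 2, 6, 9, 7, 10, 0]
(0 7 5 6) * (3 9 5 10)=(0 7 10 3 9 5 6)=[7, 1, 2, 9, 4, 6, 0, 10, 8, 5, 3]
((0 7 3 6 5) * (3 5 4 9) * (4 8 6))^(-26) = ((0 7 5)(3 4 9)(6 8))^(-26) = (0 7 5)(3 4 9)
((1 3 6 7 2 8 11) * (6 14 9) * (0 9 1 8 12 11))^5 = ((0 9 6 7 2 12 11 8)(1 3 14))^5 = (0 12 6 8 2 9 11 7)(1 14 3)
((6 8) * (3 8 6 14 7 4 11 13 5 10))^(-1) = (3 10 5 13 11 4 7 14 8) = ((3 8 14 7 4 11 13 5 10))^(-1)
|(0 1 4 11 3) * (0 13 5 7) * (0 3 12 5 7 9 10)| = |(0 1 4 11 12 5 9 10)(3 13 7)| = 24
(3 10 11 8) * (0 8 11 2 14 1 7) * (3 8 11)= (0 11 3 10 2 14 1 7)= [11, 7, 14, 10, 4, 5, 6, 0, 8, 9, 2, 3, 12, 13, 1]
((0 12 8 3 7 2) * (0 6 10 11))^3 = (0 3 6)(2 11 8)(7 10 12)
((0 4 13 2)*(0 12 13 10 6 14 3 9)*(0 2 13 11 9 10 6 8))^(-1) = ((0 4 6 14 3 10 8)(2 12 11 9))^(-1) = (0 8 10 3 14 6 4)(2 9 11 12)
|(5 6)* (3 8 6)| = 4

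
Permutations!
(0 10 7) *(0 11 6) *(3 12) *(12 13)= [10, 1, 2, 13, 4, 5, 0, 11, 8, 9, 7, 6, 3, 12]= (0 10 7 11 6)(3 13 12)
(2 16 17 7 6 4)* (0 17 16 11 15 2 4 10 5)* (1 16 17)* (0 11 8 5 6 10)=(0 1 16 17 7 10 6)(2 8 5 11 15)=[1, 16, 8, 3, 4, 11, 0, 10, 5, 9, 6, 15, 12, 13, 14, 2, 17, 7]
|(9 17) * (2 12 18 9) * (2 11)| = 6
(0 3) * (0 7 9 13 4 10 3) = (3 7 9 13 4 10) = [0, 1, 2, 7, 10, 5, 6, 9, 8, 13, 3, 11, 12, 4]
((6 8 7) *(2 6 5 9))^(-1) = ((2 6 8 7 5 9))^(-1) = (2 9 5 7 8 6)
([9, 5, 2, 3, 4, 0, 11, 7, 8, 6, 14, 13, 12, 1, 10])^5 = [1, 11, 2, 3, 4, 13, 0, 7, 8, 5, 14, 9, 12, 6, 10]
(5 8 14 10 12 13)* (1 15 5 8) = (1 15 5)(8 14 10 12 13) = [0, 15, 2, 3, 4, 1, 6, 7, 14, 9, 12, 11, 13, 8, 10, 5]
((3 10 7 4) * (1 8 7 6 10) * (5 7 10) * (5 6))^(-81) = (1 5 3 10 4 8 7)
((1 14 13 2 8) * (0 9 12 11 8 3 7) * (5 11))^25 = ((0 9 12 5 11 8 1 14 13 2 3 7))^25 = (0 9 12 5 11 8 1 14 13 2 3 7)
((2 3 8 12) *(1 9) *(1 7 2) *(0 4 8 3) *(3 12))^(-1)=(0 2 7 9 1 12 3 8 4)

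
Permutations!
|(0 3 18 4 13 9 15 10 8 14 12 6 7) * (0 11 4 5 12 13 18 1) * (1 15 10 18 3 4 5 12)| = 55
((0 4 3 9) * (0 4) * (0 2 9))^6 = ((0 2 9 4 3))^6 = (0 2 9 4 3)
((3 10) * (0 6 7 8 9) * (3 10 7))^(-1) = (10)(0 9 8 7 3 6)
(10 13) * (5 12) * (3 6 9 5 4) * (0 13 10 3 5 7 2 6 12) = (0 13 3 12 4 5)(2 6 9 7) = [13, 1, 6, 12, 5, 0, 9, 2, 8, 7, 10, 11, 4, 3]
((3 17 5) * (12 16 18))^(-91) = (3 5 17)(12 18 16)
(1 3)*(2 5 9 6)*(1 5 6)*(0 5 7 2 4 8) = (0 5 9 1 3 7 2 6 4 8) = [5, 3, 6, 7, 8, 9, 4, 2, 0, 1]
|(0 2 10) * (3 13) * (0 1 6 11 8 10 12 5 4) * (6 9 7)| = 70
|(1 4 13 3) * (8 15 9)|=12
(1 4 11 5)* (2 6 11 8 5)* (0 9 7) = (0 9 7)(1 4 8 5)(2 6 11) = [9, 4, 6, 3, 8, 1, 11, 0, 5, 7, 10, 2]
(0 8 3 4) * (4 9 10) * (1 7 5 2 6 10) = (0 8 3 9 1 7 5 2 6 10 4) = [8, 7, 6, 9, 0, 2, 10, 5, 3, 1, 4]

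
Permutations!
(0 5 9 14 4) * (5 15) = (0 15 5 9 14 4) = [15, 1, 2, 3, 0, 9, 6, 7, 8, 14, 10, 11, 12, 13, 4, 5]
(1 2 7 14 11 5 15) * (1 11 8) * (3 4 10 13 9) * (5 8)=(1 2 7 14 5 15 11 8)(3 4 10 13 9)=[0, 2, 7, 4, 10, 15, 6, 14, 1, 3, 13, 8, 12, 9, 5, 11]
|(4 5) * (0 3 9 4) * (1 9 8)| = 7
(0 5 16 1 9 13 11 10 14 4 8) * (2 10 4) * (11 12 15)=[5, 9, 10, 3, 8, 16, 6, 7, 0, 13, 14, 4, 15, 12, 2, 11, 1]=(0 5 16 1 9 13 12 15 11 4 8)(2 10 14)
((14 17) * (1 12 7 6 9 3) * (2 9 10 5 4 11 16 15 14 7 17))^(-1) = (1 3 9 2 14 15 16 11 4 5 10 6 7 17 12)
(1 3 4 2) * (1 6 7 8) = (1 3 4 2 6 7 8) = [0, 3, 6, 4, 2, 5, 7, 8, 1]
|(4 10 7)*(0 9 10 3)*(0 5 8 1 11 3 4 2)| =5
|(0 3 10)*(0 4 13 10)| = 6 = |(0 3)(4 13 10)|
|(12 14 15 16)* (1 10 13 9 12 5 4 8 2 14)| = |(1 10 13 9 12)(2 14 15 16 5 4 8)| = 35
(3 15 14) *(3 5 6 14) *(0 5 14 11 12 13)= (0 5 6 11 12 13)(3 15)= [5, 1, 2, 15, 4, 6, 11, 7, 8, 9, 10, 12, 13, 0, 14, 3]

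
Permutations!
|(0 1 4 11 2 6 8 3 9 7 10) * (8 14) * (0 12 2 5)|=45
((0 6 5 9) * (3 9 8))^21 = (0 8)(3 6)(5 9)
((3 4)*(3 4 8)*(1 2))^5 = ((1 2)(3 8))^5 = (1 2)(3 8)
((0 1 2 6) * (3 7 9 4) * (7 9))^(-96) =(9)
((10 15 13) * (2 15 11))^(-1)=(2 11 10 13 15)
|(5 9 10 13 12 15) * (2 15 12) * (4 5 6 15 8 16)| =8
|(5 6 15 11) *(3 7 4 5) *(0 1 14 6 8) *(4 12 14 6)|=|(0 1 6 15 11 3 7 12 14 4 5 8)|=12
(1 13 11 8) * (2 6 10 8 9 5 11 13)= (13)(1 2 6 10 8)(5 11 9)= [0, 2, 6, 3, 4, 11, 10, 7, 1, 5, 8, 9, 12, 13]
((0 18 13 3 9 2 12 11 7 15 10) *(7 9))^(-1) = ((0 18 13 3 7 15 10)(2 12 11 9))^(-1) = (0 10 15 7 3 13 18)(2 9 11 12)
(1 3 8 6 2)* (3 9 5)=(1 9 5 3 8 6 2)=[0, 9, 1, 8, 4, 3, 2, 7, 6, 5]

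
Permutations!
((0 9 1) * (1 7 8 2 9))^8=(9)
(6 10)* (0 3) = [3, 1, 2, 0, 4, 5, 10, 7, 8, 9, 6] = (0 3)(6 10)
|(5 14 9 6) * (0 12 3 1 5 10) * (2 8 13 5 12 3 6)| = 6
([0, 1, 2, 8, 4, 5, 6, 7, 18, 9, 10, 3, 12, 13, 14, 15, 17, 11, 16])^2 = (3 18 17)(8 16 11)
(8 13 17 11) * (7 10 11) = (7 10 11 8 13 17) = [0, 1, 2, 3, 4, 5, 6, 10, 13, 9, 11, 8, 12, 17, 14, 15, 16, 7]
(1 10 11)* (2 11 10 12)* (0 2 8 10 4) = (0 2 11 1 12 8 10 4) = [2, 12, 11, 3, 0, 5, 6, 7, 10, 9, 4, 1, 8]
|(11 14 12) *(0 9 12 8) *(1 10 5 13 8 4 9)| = |(0 1 10 5 13 8)(4 9 12 11 14)| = 30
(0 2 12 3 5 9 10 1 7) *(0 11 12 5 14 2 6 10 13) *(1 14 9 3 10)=(0 6 1 7 11 12 10 14 2 5 3 9 13)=[6, 7, 5, 9, 4, 3, 1, 11, 8, 13, 14, 12, 10, 0, 2]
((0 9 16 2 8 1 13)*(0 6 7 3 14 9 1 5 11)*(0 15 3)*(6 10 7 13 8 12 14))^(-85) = (16)(0 5 3 10 1 11 6 7 8 15 13)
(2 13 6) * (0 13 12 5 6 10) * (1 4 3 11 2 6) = [13, 4, 12, 11, 3, 1, 6, 7, 8, 9, 0, 2, 5, 10] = (0 13 10)(1 4 3 11 2 12 5)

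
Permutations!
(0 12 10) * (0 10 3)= [12, 1, 2, 0, 4, 5, 6, 7, 8, 9, 10, 11, 3]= (0 12 3)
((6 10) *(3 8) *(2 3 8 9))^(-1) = (2 9 3)(6 10)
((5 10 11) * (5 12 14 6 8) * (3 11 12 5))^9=(3 11 5 10 12 14 6 8)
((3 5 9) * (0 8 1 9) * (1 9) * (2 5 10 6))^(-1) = (0 5 2 6 10 3 9 8)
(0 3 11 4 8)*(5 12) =(0 3 11 4 8)(5 12) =[3, 1, 2, 11, 8, 12, 6, 7, 0, 9, 10, 4, 5]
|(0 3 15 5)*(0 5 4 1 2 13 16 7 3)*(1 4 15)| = |(1 2 13 16 7 3)| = 6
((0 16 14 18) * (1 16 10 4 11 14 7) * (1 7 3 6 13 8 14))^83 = (0 18 14 8 13 6 3 16 1 11 4 10)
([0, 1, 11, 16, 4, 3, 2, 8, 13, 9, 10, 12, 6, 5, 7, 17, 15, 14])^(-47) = (2 11 12 6)(3 13 7 17 16 5 8 14 15)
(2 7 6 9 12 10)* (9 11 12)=(2 7 6 11 12 10)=[0, 1, 7, 3, 4, 5, 11, 6, 8, 9, 2, 12, 10]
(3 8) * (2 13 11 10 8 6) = (2 13 11 10 8 3 6) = [0, 1, 13, 6, 4, 5, 2, 7, 3, 9, 8, 10, 12, 11]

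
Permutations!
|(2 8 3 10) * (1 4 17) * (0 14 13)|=12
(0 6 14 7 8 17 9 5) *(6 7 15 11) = [7, 1, 2, 3, 4, 0, 14, 8, 17, 5, 10, 6, 12, 13, 15, 11, 16, 9] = (0 7 8 17 9 5)(6 14 15 11)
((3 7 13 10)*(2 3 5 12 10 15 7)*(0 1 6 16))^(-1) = (0 16 6 1)(2 3)(5 10 12)(7 15 13)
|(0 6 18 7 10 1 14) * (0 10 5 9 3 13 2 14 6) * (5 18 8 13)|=42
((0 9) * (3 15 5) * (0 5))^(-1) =(0 15 3 5 9)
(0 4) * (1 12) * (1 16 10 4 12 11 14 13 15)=[12, 11, 2, 3, 0, 5, 6, 7, 8, 9, 4, 14, 16, 15, 13, 1, 10]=(0 12 16 10 4)(1 11 14 13 15)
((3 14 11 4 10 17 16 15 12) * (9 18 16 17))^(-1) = ((3 14 11 4 10 9 18 16 15 12))^(-1) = (3 12 15 16 18 9 10 4 11 14)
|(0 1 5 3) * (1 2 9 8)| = 7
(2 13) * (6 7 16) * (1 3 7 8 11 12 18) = (1 3 7 16 6 8 11 12 18)(2 13) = [0, 3, 13, 7, 4, 5, 8, 16, 11, 9, 10, 12, 18, 2, 14, 15, 6, 17, 1]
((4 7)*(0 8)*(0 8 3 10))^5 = ((0 3 10)(4 7))^5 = (0 10 3)(4 7)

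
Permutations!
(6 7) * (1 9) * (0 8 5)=(0 8 5)(1 9)(6 7)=[8, 9, 2, 3, 4, 0, 7, 6, 5, 1]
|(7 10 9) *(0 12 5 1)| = |(0 12 5 1)(7 10 9)| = 12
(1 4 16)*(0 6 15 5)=(0 6 15 5)(1 4 16)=[6, 4, 2, 3, 16, 0, 15, 7, 8, 9, 10, 11, 12, 13, 14, 5, 1]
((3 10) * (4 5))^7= (3 10)(4 5)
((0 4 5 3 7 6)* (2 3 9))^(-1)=((0 4 5 9 2 3 7 6))^(-1)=(0 6 7 3 2 9 5 4)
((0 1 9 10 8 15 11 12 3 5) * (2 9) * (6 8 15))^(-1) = (0 5 3 12 11 15 10 9 2 1)(6 8)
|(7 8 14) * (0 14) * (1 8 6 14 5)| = 12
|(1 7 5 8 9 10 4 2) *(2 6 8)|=20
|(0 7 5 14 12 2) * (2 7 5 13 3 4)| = 9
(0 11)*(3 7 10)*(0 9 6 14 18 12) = (0 11 9 6 14 18 12)(3 7 10) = [11, 1, 2, 7, 4, 5, 14, 10, 8, 6, 3, 9, 0, 13, 18, 15, 16, 17, 12]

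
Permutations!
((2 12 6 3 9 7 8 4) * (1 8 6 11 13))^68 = (1 11 2 8 13 12 4) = ((1 8 4 2 12 11 13)(3 9 7 6))^68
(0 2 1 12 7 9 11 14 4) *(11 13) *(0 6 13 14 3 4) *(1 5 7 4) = (0 2 5 7 9 14)(1 12 4 6 13 11 3) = [2, 12, 5, 1, 6, 7, 13, 9, 8, 14, 10, 3, 4, 11, 0]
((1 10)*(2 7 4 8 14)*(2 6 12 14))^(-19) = (1 10)(2 7 4 8)(6 14 12)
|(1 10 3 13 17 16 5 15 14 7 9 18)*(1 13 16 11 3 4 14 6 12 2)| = |(1 10 4 14 7 9 18 13 17 11 3 16 5 15 6 12 2)| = 17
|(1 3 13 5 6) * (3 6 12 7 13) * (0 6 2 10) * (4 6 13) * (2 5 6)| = |(0 13 6 1 5 12 7 4 2 10)| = 10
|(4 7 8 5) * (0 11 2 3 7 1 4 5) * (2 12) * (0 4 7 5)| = 12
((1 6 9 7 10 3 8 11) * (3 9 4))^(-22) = ((1 6 4 3 8 11)(7 10 9))^(-22) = (1 4 8)(3 11 6)(7 9 10)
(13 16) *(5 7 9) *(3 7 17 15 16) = (3 7 9 5 17 15 16 13) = [0, 1, 2, 7, 4, 17, 6, 9, 8, 5, 10, 11, 12, 3, 14, 16, 13, 15]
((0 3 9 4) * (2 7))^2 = (0 9)(3 4)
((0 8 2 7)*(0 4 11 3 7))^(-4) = ((0 8 2)(3 7 4 11))^(-4) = (11)(0 2 8)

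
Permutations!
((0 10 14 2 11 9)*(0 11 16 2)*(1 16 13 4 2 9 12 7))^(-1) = ((0 10 14)(1 16 9 11 12 7)(2 13 4))^(-1) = (0 14 10)(1 7 12 11 9 16)(2 4 13)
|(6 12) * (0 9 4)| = 6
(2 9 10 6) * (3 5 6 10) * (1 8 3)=(10)(1 8 3 5 6 2 9)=[0, 8, 9, 5, 4, 6, 2, 7, 3, 1, 10]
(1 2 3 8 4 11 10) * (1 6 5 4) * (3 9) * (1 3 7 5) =(1 2 9 7 5 4 11 10 6)(3 8) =[0, 2, 9, 8, 11, 4, 1, 5, 3, 7, 6, 10]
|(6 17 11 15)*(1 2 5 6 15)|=6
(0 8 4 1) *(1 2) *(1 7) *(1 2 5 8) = (0 1)(2 7)(4 5 8) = [1, 0, 7, 3, 5, 8, 6, 2, 4]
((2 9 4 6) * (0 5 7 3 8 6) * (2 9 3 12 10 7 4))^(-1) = ((0 5 4)(2 3 8 6 9)(7 12 10))^(-1) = (0 4 5)(2 9 6 8 3)(7 10 12)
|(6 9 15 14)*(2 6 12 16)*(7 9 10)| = 9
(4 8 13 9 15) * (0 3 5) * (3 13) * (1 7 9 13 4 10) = (0 4 8 3 5)(1 7 9 15 10) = [4, 7, 2, 5, 8, 0, 6, 9, 3, 15, 1, 11, 12, 13, 14, 10]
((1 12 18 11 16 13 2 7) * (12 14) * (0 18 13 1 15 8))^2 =(0 11 1 12 2 15)(7 8 18 16 14 13)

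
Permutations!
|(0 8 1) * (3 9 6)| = |(0 8 1)(3 9 6)| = 3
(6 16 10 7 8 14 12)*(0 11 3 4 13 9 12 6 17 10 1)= (0 11 3 4 13 9 12 17 10 7 8 14 6 16 1)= [11, 0, 2, 4, 13, 5, 16, 8, 14, 12, 7, 3, 17, 9, 6, 15, 1, 10]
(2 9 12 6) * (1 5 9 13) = (1 5 9 12 6 2 13) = [0, 5, 13, 3, 4, 9, 2, 7, 8, 12, 10, 11, 6, 1]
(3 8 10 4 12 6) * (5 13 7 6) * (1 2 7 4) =(1 2 7 6 3 8 10)(4 12 5 13) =[0, 2, 7, 8, 12, 13, 3, 6, 10, 9, 1, 11, 5, 4]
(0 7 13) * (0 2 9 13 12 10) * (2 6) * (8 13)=(0 7 12 10)(2 9 8 13 6)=[7, 1, 9, 3, 4, 5, 2, 12, 13, 8, 0, 11, 10, 6]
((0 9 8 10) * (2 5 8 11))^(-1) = (0 10 8 5 2 11 9)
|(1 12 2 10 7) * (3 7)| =6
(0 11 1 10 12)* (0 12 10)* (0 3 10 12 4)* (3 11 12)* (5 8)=(0 12 4)(1 11)(3 10)(5 8)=[12, 11, 2, 10, 0, 8, 6, 7, 5, 9, 3, 1, 4]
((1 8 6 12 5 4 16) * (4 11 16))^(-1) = (1 16 11 5 12 6 8)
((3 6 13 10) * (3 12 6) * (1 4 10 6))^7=(1 12 10 4)(6 13)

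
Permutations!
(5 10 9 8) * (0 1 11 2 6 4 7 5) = (0 1 11 2 6 4 7 5 10 9 8) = [1, 11, 6, 3, 7, 10, 4, 5, 0, 8, 9, 2]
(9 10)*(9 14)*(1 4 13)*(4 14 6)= [0, 14, 2, 3, 13, 5, 4, 7, 8, 10, 6, 11, 12, 1, 9]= (1 14 9 10 6 4 13)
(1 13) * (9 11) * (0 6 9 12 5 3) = [6, 13, 2, 0, 4, 3, 9, 7, 8, 11, 10, 12, 5, 1] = (0 6 9 11 12 5 3)(1 13)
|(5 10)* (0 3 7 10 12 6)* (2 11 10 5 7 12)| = 20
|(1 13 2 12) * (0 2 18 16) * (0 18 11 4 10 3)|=18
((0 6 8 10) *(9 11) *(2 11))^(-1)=((0 6 8 10)(2 11 9))^(-1)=(0 10 8 6)(2 9 11)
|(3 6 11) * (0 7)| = 6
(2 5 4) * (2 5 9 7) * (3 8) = (2 9 7)(3 8)(4 5) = [0, 1, 9, 8, 5, 4, 6, 2, 3, 7]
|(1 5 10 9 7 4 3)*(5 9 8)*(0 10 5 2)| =|(0 10 8 2)(1 9 7 4 3)| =20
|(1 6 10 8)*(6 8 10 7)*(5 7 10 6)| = 2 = |(1 8)(5 7)(6 10)|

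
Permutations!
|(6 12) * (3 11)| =|(3 11)(6 12)| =2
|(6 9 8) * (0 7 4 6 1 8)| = |(0 7 4 6 9)(1 8)| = 10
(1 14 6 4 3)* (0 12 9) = (0 12 9)(1 14 6 4 3) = [12, 14, 2, 1, 3, 5, 4, 7, 8, 0, 10, 11, 9, 13, 6]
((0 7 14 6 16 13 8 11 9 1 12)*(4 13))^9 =(0 9 13 6)(1 8 16 7)(4 14 12 11)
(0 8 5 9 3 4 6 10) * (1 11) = (0 8 5 9 3 4 6 10)(1 11) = [8, 11, 2, 4, 6, 9, 10, 7, 5, 3, 0, 1]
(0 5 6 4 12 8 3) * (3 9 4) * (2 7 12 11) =(0 5 6 3)(2 7 12 8 9 4 11) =[5, 1, 7, 0, 11, 6, 3, 12, 9, 4, 10, 2, 8]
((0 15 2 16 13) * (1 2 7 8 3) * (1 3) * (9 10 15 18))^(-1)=(0 13 16 2 1 8 7 15 10 9 18)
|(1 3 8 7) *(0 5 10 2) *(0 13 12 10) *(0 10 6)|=|(0 5 10 2 13 12 6)(1 3 8 7)|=28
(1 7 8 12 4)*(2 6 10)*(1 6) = [0, 7, 1, 3, 6, 5, 10, 8, 12, 9, 2, 11, 4] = (1 7 8 12 4 6 10 2)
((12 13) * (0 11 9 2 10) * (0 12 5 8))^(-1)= ((0 11 9 2 10 12 13 5 8))^(-1)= (0 8 5 13 12 10 2 9 11)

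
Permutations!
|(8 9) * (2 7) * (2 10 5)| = |(2 7 10 5)(8 9)| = 4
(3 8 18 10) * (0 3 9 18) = (0 3 8)(9 18 10) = [3, 1, 2, 8, 4, 5, 6, 7, 0, 18, 9, 11, 12, 13, 14, 15, 16, 17, 10]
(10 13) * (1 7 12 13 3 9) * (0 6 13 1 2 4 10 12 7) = (0 6 13 12 1)(2 4 10 3 9) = [6, 0, 4, 9, 10, 5, 13, 7, 8, 2, 3, 11, 1, 12]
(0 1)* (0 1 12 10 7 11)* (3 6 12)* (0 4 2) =[3, 1, 0, 6, 2, 5, 12, 11, 8, 9, 7, 4, 10] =(0 3 6 12 10 7 11 4 2)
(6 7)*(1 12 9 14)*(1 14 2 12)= [0, 1, 12, 3, 4, 5, 7, 6, 8, 2, 10, 11, 9, 13, 14]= (14)(2 12 9)(6 7)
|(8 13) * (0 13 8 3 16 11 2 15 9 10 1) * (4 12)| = 10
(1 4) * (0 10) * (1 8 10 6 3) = (0 6 3 1 4 8 10) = [6, 4, 2, 1, 8, 5, 3, 7, 10, 9, 0]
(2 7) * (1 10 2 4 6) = (1 10 2 7 4 6) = [0, 10, 7, 3, 6, 5, 1, 4, 8, 9, 2]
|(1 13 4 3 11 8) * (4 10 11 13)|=|(1 4 3 13 10 11 8)|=7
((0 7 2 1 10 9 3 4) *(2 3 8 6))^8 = ((0 7 3 4)(1 10 9 8 6 2))^8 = (1 9 6)(2 10 8)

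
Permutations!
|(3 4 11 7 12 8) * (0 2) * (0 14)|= |(0 2 14)(3 4 11 7 12 8)|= 6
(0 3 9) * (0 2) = (0 3 9 2) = [3, 1, 0, 9, 4, 5, 6, 7, 8, 2]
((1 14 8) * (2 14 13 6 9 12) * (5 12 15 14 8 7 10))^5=((1 13 6 9 15 14 7 10 5 12 2 8))^5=(1 14 2 9 5 13 7 8 15 12 6 10)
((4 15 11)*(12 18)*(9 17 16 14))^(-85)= ((4 15 11)(9 17 16 14)(12 18))^(-85)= (4 11 15)(9 14 16 17)(12 18)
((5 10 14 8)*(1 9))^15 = (1 9)(5 8 14 10)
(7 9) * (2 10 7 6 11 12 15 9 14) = [0, 1, 10, 3, 4, 5, 11, 14, 8, 6, 7, 12, 15, 13, 2, 9] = (2 10 7 14)(6 11 12 15 9)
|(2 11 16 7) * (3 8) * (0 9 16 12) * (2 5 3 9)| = |(0 2 11 12)(3 8 9 16 7 5)| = 12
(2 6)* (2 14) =(2 6 14) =[0, 1, 6, 3, 4, 5, 14, 7, 8, 9, 10, 11, 12, 13, 2]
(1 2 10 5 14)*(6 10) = (1 2 6 10 5 14) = [0, 2, 6, 3, 4, 14, 10, 7, 8, 9, 5, 11, 12, 13, 1]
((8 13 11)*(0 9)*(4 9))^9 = (13)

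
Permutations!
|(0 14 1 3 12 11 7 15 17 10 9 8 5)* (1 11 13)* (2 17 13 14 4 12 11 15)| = |(0 4 12 14 15 13 1 3 11 7 2 17 10 9 8 5)| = 16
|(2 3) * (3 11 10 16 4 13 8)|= |(2 11 10 16 4 13 8 3)|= 8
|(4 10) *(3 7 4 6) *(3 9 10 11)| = |(3 7 4 11)(6 9 10)| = 12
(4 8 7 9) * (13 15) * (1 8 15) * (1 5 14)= (1 8 7 9 4 15 13 5 14)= [0, 8, 2, 3, 15, 14, 6, 9, 7, 4, 10, 11, 12, 5, 1, 13]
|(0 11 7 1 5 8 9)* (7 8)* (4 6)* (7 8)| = 14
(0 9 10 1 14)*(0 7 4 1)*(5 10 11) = (0 9 11 5 10)(1 14 7 4) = [9, 14, 2, 3, 1, 10, 6, 4, 8, 11, 0, 5, 12, 13, 7]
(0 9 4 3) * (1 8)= (0 9 4 3)(1 8)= [9, 8, 2, 0, 3, 5, 6, 7, 1, 4]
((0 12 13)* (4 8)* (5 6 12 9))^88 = (0 12 5)(6 9 13) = ((0 9 5 6 12 13)(4 8))^88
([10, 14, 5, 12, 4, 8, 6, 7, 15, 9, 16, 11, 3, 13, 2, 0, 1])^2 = [16, 2, 8, 3, 4, 15, 6, 7, 0, 9, 1, 11, 12, 13, 5, 10, 14]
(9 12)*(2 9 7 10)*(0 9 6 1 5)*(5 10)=(0 9 12 7 5)(1 10 2 6)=[9, 10, 6, 3, 4, 0, 1, 5, 8, 12, 2, 11, 7]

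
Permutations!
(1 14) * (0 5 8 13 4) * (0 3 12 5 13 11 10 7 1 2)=(0 13 4 3 12 5 8 11 10 7 1 14 2)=[13, 14, 0, 12, 3, 8, 6, 1, 11, 9, 7, 10, 5, 4, 2]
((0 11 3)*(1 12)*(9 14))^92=((0 11 3)(1 12)(9 14))^92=(14)(0 3 11)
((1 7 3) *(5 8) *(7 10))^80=(10)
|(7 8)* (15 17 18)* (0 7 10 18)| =7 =|(0 7 8 10 18 15 17)|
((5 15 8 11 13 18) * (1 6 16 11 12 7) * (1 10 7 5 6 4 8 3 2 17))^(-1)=(1 17 2 3 15 5 12 8 4)(6 18 13 11 16)(7 10)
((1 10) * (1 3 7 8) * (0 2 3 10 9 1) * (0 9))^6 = ((10)(0 2 3 7 8 9 1))^6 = (10)(0 1 9 8 7 3 2)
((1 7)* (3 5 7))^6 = (1 5)(3 7)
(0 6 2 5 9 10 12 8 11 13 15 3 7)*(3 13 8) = (0 6 2 5 9 10 12 3 7)(8 11)(13 15) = [6, 1, 5, 7, 4, 9, 2, 0, 11, 10, 12, 8, 3, 15, 14, 13]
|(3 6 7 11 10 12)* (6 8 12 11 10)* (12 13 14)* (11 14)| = 9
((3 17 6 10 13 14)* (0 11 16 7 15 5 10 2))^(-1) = (0 2 6 17 3 14 13 10 5 15 7 16 11)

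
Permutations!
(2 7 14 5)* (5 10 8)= (2 7 14 10 8 5)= [0, 1, 7, 3, 4, 2, 6, 14, 5, 9, 8, 11, 12, 13, 10]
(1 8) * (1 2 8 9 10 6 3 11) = [0, 9, 8, 11, 4, 5, 3, 7, 2, 10, 6, 1] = (1 9 10 6 3 11)(2 8)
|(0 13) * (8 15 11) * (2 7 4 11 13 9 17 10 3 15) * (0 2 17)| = 10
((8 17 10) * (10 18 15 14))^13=(8 17 18 15 14 10)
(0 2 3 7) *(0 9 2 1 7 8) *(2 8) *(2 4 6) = [1, 7, 3, 4, 6, 5, 2, 9, 0, 8] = (0 1 7 9 8)(2 3 4 6)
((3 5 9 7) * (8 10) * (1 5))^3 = (1 7 5 3 9)(8 10)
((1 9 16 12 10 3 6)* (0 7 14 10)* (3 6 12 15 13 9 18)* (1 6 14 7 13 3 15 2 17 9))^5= ((0 13 1 18 15 3 12)(2 17 9 16)(10 14))^5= (0 3 18 13 12 15 1)(2 17 9 16)(10 14)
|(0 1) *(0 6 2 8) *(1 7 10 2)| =10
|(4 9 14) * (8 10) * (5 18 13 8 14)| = |(4 9 5 18 13 8 10 14)| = 8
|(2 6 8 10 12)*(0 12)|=6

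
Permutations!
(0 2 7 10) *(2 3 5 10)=(0 3 5 10)(2 7)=[3, 1, 7, 5, 4, 10, 6, 2, 8, 9, 0]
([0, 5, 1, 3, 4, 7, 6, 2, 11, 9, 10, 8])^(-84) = (11)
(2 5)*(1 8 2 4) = (1 8 2 5 4) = [0, 8, 5, 3, 1, 4, 6, 7, 2]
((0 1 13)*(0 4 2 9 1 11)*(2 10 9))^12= ((0 11)(1 13 4 10 9))^12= (1 4 9 13 10)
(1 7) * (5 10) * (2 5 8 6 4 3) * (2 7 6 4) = [0, 6, 5, 7, 3, 10, 2, 1, 4, 9, 8] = (1 6 2 5 10 8 4 3 7)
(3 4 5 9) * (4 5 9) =(3 5 4 9) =[0, 1, 2, 5, 9, 4, 6, 7, 8, 3]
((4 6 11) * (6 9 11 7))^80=((4 9 11)(6 7))^80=(4 11 9)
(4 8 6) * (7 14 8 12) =(4 12 7 14 8 6) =[0, 1, 2, 3, 12, 5, 4, 14, 6, 9, 10, 11, 7, 13, 8]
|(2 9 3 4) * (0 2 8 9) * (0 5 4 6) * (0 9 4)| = 6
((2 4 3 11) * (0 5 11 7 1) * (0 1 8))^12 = (0 4)(2 8)(3 5)(7 11)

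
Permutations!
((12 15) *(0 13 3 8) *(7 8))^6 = (15)(0 13 3 7 8)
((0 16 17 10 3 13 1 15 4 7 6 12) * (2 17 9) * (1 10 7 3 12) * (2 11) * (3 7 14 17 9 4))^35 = ((0 16 4 7 6 1 15 3 13 10 12)(2 9 11)(14 17))^35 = (0 4 6 15 13 12 16 7 1 3 10)(2 11 9)(14 17)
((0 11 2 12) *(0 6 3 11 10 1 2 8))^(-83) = ((0 10 1 2 12 6 3 11 8))^(-83) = (0 11 6 2 10 8 3 12 1)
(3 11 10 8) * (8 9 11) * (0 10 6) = (0 10 9 11 6)(3 8) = [10, 1, 2, 8, 4, 5, 0, 7, 3, 11, 9, 6]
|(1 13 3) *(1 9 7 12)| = 6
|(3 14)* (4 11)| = |(3 14)(4 11)| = 2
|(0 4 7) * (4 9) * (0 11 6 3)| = |(0 9 4 7 11 6 3)| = 7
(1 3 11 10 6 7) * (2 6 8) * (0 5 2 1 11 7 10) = [5, 3, 6, 7, 4, 2, 10, 11, 1, 9, 8, 0] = (0 5 2 6 10 8 1 3 7 11)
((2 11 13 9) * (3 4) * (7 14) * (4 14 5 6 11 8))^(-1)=((2 8 4 3 14 7 5 6 11 13 9))^(-1)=(2 9 13 11 6 5 7 14 3 4 8)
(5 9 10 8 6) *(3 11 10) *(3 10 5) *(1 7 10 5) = (1 7 10 8 6 3 11)(5 9) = [0, 7, 2, 11, 4, 9, 3, 10, 6, 5, 8, 1]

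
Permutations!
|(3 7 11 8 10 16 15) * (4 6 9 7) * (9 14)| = 11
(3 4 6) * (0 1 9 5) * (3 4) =(0 1 9 5)(4 6) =[1, 9, 2, 3, 6, 0, 4, 7, 8, 5]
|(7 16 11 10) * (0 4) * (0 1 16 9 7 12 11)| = 12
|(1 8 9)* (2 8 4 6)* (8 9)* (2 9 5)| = |(1 4 6 9)(2 5)| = 4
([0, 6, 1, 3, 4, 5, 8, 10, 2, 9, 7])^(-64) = (10)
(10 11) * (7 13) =(7 13)(10 11) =[0, 1, 2, 3, 4, 5, 6, 13, 8, 9, 11, 10, 12, 7]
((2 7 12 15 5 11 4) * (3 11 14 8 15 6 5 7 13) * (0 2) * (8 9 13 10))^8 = ((0 2 10 8 15 7 12 6 5 14 9 13 3 11 4))^8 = (0 5 2 14 10 9 8 13 15 3 7 11 12 4 6)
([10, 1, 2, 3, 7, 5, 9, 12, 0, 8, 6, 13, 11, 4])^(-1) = (0 8 9 6 10)(4 13 11 12 7)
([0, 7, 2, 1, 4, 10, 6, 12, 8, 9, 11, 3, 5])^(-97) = (1 7 12 5 10 11 3)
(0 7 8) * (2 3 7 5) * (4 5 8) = [8, 1, 3, 7, 5, 2, 6, 4, 0] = (0 8)(2 3 7 4 5)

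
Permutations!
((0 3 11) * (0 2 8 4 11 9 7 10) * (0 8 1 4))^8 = ((0 3 9 7 10 8)(1 4 11 2))^8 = (11)(0 9 10)(3 7 8)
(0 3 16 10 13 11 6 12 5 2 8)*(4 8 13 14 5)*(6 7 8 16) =(0 3 6 12 4 16 10 14 5 2 13 11 7 8) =[3, 1, 13, 6, 16, 2, 12, 8, 0, 9, 14, 7, 4, 11, 5, 15, 10]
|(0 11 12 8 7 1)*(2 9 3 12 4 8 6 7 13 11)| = 8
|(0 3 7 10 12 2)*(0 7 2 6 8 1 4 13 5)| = 12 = |(0 3 2 7 10 12 6 8 1 4 13 5)|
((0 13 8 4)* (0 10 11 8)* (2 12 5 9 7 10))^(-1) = (0 13)(2 4 8 11 10 7 9 5 12)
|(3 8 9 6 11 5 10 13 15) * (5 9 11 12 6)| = |(3 8 11 9 5 10 13 15)(6 12)| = 8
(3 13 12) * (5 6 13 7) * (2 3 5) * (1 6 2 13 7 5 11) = (1 6 7 13 12 11)(2 3 5) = [0, 6, 3, 5, 4, 2, 7, 13, 8, 9, 10, 1, 11, 12]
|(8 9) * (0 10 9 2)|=5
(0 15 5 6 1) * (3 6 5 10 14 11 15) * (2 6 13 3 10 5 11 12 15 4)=(0 10 14 12 15 5 11 4 2 6 1)(3 13)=[10, 0, 6, 13, 2, 11, 1, 7, 8, 9, 14, 4, 15, 3, 12, 5]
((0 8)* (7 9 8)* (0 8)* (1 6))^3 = (9)(1 6)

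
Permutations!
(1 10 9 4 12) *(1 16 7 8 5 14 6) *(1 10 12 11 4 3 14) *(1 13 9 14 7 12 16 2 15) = (1 16 12 2 15)(3 7 8 5 13 9)(4 11)(6 10 14) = [0, 16, 15, 7, 11, 13, 10, 8, 5, 3, 14, 4, 2, 9, 6, 1, 12]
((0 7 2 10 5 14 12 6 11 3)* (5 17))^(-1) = ((0 7 2 10 17 5 14 12 6 11 3))^(-1) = (0 3 11 6 12 14 5 17 10 2 7)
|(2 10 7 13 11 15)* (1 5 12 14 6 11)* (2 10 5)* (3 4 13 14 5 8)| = 6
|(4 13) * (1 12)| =|(1 12)(4 13)| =2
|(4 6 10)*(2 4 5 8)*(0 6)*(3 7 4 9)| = |(0 6 10 5 8 2 9 3 7 4)| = 10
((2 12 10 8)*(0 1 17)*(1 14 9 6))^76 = ((0 14 9 6 1 17)(2 12 10 8))^76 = (0 1 9)(6 14 17)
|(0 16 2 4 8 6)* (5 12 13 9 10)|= 30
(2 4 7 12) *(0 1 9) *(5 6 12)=(0 1 9)(2 4 7 5 6 12)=[1, 9, 4, 3, 7, 6, 12, 5, 8, 0, 10, 11, 2]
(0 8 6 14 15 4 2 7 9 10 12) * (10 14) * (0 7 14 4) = [8, 1, 14, 3, 2, 5, 10, 9, 6, 4, 12, 11, 7, 13, 15, 0] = (0 8 6 10 12 7 9 4 2 14 15)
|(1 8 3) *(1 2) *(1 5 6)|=6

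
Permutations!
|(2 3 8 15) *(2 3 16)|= |(2 16)(3 8 15)|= 6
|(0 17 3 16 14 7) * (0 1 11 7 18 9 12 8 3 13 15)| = |(0 17 13 15)(1 11 7)(3 16 14 18 9 12 8)| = 84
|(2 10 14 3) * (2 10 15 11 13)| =|(2 15 11 13)(3 10 14)| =12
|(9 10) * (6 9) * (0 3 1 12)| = 12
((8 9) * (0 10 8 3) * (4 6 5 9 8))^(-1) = (0 3 9 5 6 4 10)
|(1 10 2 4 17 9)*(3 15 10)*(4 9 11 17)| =6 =|(1 3 15 10 2 9)(11 17)|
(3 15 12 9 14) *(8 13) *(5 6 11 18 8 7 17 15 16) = [0, 1, 2, 16, 4, 6, 11, 17, 13, 14, 10, 18, 9, 7, 3, 12, 5, 15, 8] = (3 16 5 6 11 18 8 13 7 17 15 12 9 14)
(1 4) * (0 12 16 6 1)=(0 12 16 6 1 4)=[12, 4, 2, 3, 0, 5, 1, 7, 8, 9, 10, 11, 16, 13, 14, 15, 6]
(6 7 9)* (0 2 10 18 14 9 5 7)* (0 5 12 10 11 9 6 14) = [2, 1, 11, 3, 4, 7, 5, 12, 8, 14, 18, 9, 10, 13, 6, 15, 16, 17, 0] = (0 2 11 9 14 6 5 7 12 10 18)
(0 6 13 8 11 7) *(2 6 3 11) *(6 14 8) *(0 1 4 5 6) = [3, 4, 14, 11, 5, 6, 13, 1, 2, 9, 10, 7, 12, 0, 8] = (0 3 11 7 1 4 5 6 13)(2 14 8)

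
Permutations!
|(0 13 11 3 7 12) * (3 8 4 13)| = 4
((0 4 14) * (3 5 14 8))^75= (0 3)(4 5)(8 14)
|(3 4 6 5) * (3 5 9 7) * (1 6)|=6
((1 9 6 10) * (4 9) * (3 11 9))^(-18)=(1 11 10 3 6 4 9)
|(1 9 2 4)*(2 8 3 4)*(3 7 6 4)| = 6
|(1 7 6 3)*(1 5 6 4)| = 3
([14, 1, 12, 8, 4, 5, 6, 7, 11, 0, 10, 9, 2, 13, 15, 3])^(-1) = [9, 1, 12, 15, 4, 5, 6, 7, 3, 11, 10, 8, 2, 13, 0, 14]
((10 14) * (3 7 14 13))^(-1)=((3 7 14 10 13))^(-1)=(3 13 10 14 7)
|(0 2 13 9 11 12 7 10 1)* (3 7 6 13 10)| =20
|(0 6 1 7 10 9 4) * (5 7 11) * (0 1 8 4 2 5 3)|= 35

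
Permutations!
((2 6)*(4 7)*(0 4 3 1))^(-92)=((0 4 7 3 1)(2 6))^(-92)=(0 3 4 1 7)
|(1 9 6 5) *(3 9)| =5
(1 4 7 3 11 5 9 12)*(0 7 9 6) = (0 7 3 11 5 6)(1 4 9 12) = [7, 4, 2, 11, 9, 6, 0, 3, 8, 12, 10, 5, 1]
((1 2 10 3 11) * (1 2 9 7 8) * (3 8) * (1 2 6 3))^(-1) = (1 7 9)(2 8 10)(3 6 11)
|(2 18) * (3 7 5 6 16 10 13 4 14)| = 18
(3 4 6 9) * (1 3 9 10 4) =(1 3)(4 6 10) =[0, 3, 2, 1, 6, 5, 10, 7, 8, 9, 4]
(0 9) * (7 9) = (0 7 9) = [7, 1, 2, 3, 4, 5, 6, 9, 8, 0]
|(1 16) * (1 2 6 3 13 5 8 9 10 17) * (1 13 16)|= 12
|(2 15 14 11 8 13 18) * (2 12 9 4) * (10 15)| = 11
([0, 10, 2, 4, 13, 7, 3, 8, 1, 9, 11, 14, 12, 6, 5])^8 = (1 10 11 14 5 7 8)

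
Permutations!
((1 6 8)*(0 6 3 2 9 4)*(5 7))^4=((0 6 8 1 3 2 9 4)(5 7))^4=(0 3)(1 4)(2 6)(8 9)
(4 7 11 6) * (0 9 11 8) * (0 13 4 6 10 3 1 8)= (0 9 11 10 3 1 8 13 4 7)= [9, 8, 2, 1, 7, 5, 6, 0, 13, 11, 3, 10, 12, 4]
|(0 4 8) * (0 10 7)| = 5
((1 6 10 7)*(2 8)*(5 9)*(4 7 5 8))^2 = (1 10 9 2 7 6 5 8 4)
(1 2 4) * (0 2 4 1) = (0 2 1 4) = [2, 4, 1, 3, 0]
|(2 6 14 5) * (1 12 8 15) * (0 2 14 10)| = |(0 2 6 10)(1 12 8 15)(5 14)| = 4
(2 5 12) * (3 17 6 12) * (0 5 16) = [5, 1, 16, 17, 4, 3, 12, 7, 8, 9, 10, 11, 2, 13, 14, 15, 0, 6] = (0 5 3 17 6 12 2 16)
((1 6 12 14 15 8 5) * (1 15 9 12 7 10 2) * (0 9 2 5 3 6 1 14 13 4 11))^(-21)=(15)(0 13)(2 14)(4 9)(11 12)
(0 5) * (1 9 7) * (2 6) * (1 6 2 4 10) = (0 5)(1 9 7 6 4 10) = [5, 9, 2, 3, 10, 0, 4, 6, 8, 7, 1]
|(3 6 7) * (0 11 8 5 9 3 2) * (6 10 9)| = |(0 11 8 5 6 7 2)(3 10 9)| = 21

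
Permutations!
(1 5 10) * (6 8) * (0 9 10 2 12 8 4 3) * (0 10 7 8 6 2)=(0 9 7 8 2 12 6 4 3 10 1 5)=[9, 5, 12, 10, 3, 0, 4, 8, 2, 7, 1, 11, 6]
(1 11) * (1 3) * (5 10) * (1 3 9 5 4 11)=[0, 1, 2, 3, 11, 10, 6, 7, 8, 5, 4, 9]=(4 11 9 5 10)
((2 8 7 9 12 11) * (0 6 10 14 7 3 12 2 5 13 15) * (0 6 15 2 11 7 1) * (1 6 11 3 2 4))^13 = ((0 15 11 5 13 4 1)(2 8)(3 12 7 9)(6 10 14))^13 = (0 1 4 13 5 11 15)(2 8)(3 12 7 9)(6 10 14)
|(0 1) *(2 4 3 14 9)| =10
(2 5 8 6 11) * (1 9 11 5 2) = (1 9 11)(5 8 6) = [0, 9, 2, 3, 4, 8, 5, 7, 6, 11, 10, 1]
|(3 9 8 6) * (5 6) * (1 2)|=|(1 2)(3 9 8 5 6)|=10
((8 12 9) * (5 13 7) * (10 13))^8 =(13)(8 9 12)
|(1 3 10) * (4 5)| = 6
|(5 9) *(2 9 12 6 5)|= |(2 9)(5 12 6)|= 6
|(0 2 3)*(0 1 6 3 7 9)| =12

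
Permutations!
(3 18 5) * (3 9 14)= (3 18 5 9 14)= [0, 1, 2, 18, 4, 9, 6, 7, 8, 14, 10, 11, 12, 13, 3, 15, 16, 17, 5]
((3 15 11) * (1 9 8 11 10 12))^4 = (1 3)(8 10)(9 15)(11 12)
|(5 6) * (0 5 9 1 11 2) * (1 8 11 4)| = |(0 5 6 9 8 11 2)(1 4)| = 14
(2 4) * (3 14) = (2 4)(3 14) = [0, 1, 4, 14, 2, 5, 6, 7, 8, 9, 10, 11, 12, 13, 3]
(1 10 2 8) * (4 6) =(1 10 2 8)(4 6) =[0, 10, 8, 3, 6, 5, 4, 7, 1, 9, 2]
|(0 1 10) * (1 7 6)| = |(0 7 6 1 10)| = 5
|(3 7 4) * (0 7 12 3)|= 6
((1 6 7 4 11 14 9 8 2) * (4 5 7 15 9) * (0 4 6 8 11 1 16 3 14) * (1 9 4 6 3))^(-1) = (0 11 9 4 15 6)(1 16 2 8)(3 14)(5 7)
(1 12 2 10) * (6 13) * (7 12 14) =[0, 14, 10, 3, 4, 5, 13, 12, 8, 9, 1, 11, 2, 6, 7] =(1 14 7 12 2 10)(6 13)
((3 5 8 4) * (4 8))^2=((8)(3 5 4))^2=(8)(3 4 5)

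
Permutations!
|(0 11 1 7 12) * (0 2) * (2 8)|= 7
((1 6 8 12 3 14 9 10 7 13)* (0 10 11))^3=(0 13 8 14)(1 12 9 10)(3 11 7 6)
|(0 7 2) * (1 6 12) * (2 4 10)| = 15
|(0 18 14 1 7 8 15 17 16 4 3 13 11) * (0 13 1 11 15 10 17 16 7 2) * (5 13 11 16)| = |(0 18 14 16 4 3 1 2)(5 13 15)(7 8 10 17)| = 24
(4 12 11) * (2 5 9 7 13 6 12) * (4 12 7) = (2 5 9 4)(6 7 13)(11 12) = [0, 1, 5, 3, 2, 9, 7, 13, 8, 4, 10, 12, 11, 6]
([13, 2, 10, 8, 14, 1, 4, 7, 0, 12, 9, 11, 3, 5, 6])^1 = [13, 2, 10, 8, 14, 1, 4, 7, 0, 12, 9, 11, 3, 5, 6]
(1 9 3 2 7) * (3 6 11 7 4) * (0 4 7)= (0 4 3 2 7 1 9 6 11)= [4, 9, 7, 2, 3, 5, 11, 1, 8, 6, 10, 0]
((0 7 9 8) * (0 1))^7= (0 9 1 7 8)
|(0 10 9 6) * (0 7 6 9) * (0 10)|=2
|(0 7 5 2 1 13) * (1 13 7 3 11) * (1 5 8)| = 6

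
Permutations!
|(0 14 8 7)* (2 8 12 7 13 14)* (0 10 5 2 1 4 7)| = 11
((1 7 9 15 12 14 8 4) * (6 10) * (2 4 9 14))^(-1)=(1 4 2 12 15 9 8 14 7)(6 10)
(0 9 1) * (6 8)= (0 9 1)(6 8)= [9, 0, 2, 3, 4, 5, 8, 7, 6, 1]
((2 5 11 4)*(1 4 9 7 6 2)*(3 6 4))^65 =(1 6 5 9 4 3 2 11 7)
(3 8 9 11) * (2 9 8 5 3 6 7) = [0, 1, 9, 5, 4, 3, 7, 2, 8, 11, 10, 6] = (2 9 11 6 7)(3 5)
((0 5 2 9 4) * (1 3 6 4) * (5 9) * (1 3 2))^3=(0 6 9 4 3)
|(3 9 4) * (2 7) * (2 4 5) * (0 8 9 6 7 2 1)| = |(0 8 9 5 1)(3 6 7 4)| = 20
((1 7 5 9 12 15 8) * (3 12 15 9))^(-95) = (1 7 5 3 12 9 15 8)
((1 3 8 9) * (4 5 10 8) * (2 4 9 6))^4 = (1 3 9)(2 8 5)(4 6 10)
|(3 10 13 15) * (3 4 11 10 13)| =|(3 13 15 4 11 10)| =6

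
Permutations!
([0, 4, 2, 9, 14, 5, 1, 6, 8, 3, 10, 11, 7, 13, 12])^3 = [0, 12, 2, 9, 7, 5, 14, 4, 8, 3, 10, 11, 1, 13, 6]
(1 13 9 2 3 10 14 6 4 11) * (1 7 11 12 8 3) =[0, 13, 1, 10, 12, 5, 4, 11, 3, 2, 14, 7, 8, 9, 6] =(1 13 9 2)(3 10 14 6 4 12 8)(7 11)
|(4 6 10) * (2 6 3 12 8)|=7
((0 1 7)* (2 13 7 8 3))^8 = (0 1 8 3 2 13 7)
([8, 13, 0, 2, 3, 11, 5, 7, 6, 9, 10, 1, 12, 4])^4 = (0 11 3 6 13)(1 2 5 4 8)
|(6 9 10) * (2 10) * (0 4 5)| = 12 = |(0 4 5)(2 10 6 9)|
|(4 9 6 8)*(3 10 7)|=12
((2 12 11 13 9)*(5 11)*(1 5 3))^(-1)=(1 3 12 2 9 13 11 5)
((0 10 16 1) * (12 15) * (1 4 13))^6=(16)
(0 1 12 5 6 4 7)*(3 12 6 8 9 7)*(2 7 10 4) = (0 1 6 2 7)(3 12 5 8 9 10 4) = [1, 6, 7, 12, 3, 8, 2, 0, 9, 10, 4, 11, 5]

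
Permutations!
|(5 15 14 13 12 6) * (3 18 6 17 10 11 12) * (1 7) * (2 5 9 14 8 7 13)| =12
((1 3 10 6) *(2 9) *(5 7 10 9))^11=(1 2 10 3 5 6 9 7)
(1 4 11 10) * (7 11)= (1 4 7 11 10)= [0, 4, 2, 3, 7, 5, 6, 11, 8, 9, 1, 10]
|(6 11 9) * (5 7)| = 6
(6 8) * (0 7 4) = (0 7 4)(6 8) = [7, 1, 2, 3, 0, 5, 8, 4, 6]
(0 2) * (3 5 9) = (0 2)(3 5 9) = [2, 1, 0, 5, 4, 9, 6, 7, 8, 3]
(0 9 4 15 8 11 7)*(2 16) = (0 9 4 15 8 11 7)(2 16) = [9, 1, 16, 3, 15, 5, 6, 0, 11, 4, 10, 7, 12, 13, 14, 8, 2]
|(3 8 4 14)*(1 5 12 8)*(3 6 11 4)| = |(1 5 12 8 3)(4 14 6 11)| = 20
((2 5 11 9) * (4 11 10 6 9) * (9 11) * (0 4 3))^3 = ((0 4 9 2 5 10 6 11 3))^3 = (0 2 6)(3 9 10)(4 5 11)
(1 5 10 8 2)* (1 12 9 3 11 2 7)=(1 5 10 8 7)(2 12 9 3 11)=[0, 5, 12, 11, 4, 10, 6, 1, 7, 3, 8, 2, 9]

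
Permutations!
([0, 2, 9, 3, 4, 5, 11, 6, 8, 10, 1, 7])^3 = [0, 10, 1, 3, 4, 5, 6, 7, 8, 2, 9, 11]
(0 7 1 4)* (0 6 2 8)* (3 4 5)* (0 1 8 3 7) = (1 5 7 8)(2 3 4 6) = [0, 5, 3, 4, 6, 7, 2, 8, 1]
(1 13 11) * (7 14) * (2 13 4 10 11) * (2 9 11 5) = [0, 4, 13, 3, 10, 2, 6, 14, 8, 11, 5, 1, 12, 9, 7] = (1 4 10 5 2 13 9 11)(7 14)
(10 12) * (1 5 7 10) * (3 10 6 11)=(1 5 7 6 11 3 10 12)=[0, 5, 2, 10, 4, 7, 11, 6, 8, 9, 12, 3, 1]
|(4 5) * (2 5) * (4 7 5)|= |(2 4)(5 7)|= 2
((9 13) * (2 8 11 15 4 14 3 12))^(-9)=((2 8 11 15 4 14 3 12)(9 13))^(-9)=(2 12 3 14 4 15 11 8)(9 13)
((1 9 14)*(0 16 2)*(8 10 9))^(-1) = (0 2 16)(1 14 9 10 8)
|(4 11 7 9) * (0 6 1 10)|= |(0 6 1 10)(4 11 7 9)|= 4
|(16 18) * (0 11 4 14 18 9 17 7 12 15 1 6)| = |(0 11 4 14 18 16 9 17 7 12 15 1 6)| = 13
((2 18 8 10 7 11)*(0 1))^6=(18)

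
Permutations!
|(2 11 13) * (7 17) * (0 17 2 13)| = 5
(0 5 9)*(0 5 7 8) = (0 7 8)(5 9) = [7, 1, 2, 3, 4, 9, 6, 8, 0, 5]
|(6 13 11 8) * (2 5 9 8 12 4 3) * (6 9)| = |(2 5 6 13 11 12 4 3)(8 9)| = 8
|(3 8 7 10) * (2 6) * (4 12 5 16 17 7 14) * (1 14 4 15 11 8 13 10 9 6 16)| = 24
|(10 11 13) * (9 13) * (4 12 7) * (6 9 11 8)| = 15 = |(4 12 7)(6 9 13 10 8)|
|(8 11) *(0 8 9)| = 4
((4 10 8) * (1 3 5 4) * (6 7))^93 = (1 4)(3 10)(5 8)(6 7)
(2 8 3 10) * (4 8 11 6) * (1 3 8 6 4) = (1 3 10 2 11 4 6) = [0, 3, 11, 10, 6, 5, 1, 7, 8, 9, 2, 4]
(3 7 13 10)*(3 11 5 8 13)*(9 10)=(3 7)(5 8 13 9 10 11)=[0, 1, 2, 7, 4, 8, 6, 3, 13, 10, 11, 5, 12, 9]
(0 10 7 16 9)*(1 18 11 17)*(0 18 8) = (0 10 7 16 9 18 11 17 1 8) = [10, 8, 2, 3, 4, 5, 6, 16, 0, 18, 7, 17, 12, 13, 14, 15, 9, 1, 11]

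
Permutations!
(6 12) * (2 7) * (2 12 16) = (2 7 12 6 16) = [0, 1, 7, 3, 4, 5, 16, 12, 8, 9, 10, 11, 6, 13, 14, 15, 2]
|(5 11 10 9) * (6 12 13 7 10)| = 8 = |(5 11 6 12 13 7 10 9)|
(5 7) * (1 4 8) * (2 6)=(1 4 8)(2 6)(5 7)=[0, 4, 6, 3, 8, 7, 2, 5, 1]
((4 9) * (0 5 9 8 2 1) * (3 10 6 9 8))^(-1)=((0 5 8 2 1)(3 10 6 9 4))^(-1)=(0 1 2 8 5)(3 4 9 6 10)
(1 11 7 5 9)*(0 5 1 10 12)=(0 5 9 10 12)(1 11 7)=[5, 11, 2, 3, 4, 9, 6, 1, 8, 10, 12, 7, 0]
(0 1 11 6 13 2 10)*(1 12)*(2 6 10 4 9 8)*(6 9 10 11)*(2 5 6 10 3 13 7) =(0 12 1 10)(2 4 3 13 9 8 5 6 7) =[12, 10, 4, 13, 3, 6, 7, 2, 5, 8, 0, 11, 1, 9]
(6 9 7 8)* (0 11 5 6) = (0 11 5 6 9 7 8) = [11, 1, 2, 3, 4, 6, 9, 8, 0, 7, 10, 5]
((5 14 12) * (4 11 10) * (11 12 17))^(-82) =((4 12 5 14 17 11 10))^(-82) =(4 5 17 10 12 14 11)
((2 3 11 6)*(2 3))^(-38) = (3 11 6)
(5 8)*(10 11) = (5 8)(10 11) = [0, 1, 2, 3, 4, 8, 6, 7, 5, 9, 11, 10]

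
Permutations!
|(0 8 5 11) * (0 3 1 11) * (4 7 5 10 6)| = 21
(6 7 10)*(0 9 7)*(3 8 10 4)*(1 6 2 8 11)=(0 9 7 4 3 11 1 6)(2 8 10)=[9, 6, 8, 11, 3, 5, 0, 4, 10, 7, 2, 1]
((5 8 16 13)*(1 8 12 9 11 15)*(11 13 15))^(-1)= ((1 8 16 15)(5 12 9 13))^(-1)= (1 15 16 8)(5 13 9 12)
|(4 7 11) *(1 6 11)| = 5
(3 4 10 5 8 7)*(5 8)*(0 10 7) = (0 10 8)(3 4 7) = [10, 1, 2, 4, 7, 5, 6, 3, 0, 9, 8]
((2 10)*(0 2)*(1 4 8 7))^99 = ((0 2 10)(1 4 8 7))^99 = (10)(1 7 8 4)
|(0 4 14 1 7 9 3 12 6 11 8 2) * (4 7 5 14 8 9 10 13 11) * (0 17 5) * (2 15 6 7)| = 84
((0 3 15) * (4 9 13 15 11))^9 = (0 11 9 15 3 4 13)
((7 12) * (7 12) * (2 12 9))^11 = ((2 12 9))^11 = (2 9 12)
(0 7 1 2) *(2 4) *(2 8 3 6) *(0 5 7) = [0, 4, 5, 6, 8, 7, 2, 1, 3] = (1 4 8 3 6 2 5 7)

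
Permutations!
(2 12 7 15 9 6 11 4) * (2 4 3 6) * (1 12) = [0, 12, 1, 6, 4, 5, 11, 15, 8, 2, 10, 3, 7, 13, 14, 9] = (1 12 7 15 9 2)(3 6 11)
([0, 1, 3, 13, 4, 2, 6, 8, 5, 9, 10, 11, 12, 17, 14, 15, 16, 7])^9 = (2 13 7 5 3 17 8)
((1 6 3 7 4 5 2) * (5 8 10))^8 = ((1 6 3 7 4 8 10 5 2))^8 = (1 2 5 10 8 4 7 3 6)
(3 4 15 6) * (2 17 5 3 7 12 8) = [0, 1, 17, 4, 15, 3, 7, 12, 2, 9, 10, 11, 8, 13, 14, 6, 16, 5] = (2 17 5 3 4 15 6 7 12 8)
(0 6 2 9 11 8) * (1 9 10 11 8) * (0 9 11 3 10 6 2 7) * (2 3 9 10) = (0 3 2 6 7)(1 11)(8 10 9) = [3, 11, 6, 2, 4, 5, 7, 0, 10, 8, 9, 1]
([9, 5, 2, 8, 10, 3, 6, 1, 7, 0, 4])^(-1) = (0 9)(1 7 8 3 5)(4 10)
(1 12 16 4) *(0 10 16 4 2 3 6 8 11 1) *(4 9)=(0 10 16 2 3 6 8 11 1 12 9 4)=[10, 12, 3, 6, 0, 5, 8, 7, 11, 4, 16, 1, 9, 13, 14, 15, 2]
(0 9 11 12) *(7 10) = (0 9 11 12)(7 10) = [9, 1, 2, 3, 4, 5, 6, 10, 8, 11, 7, 12, 0]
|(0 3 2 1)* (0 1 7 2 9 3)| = 2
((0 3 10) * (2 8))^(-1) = (0 10 3)(2 8)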